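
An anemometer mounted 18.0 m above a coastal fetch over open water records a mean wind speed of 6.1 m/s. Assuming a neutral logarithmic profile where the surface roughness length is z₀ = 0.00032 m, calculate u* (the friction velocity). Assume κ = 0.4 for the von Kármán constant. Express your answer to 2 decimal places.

u* ≈ 0.22 m/s

Log law: V(z) = (u*/κ) · ln(z/z₀) ⇒ u* = κ · V / ln(z/z₀)
u* = 0.4 × 6.1 / ln(18.0/0.00032) = 0.4 × 6.1 / 10.9376
   = 2.4400 / 10.9376 = 0.2231 m/s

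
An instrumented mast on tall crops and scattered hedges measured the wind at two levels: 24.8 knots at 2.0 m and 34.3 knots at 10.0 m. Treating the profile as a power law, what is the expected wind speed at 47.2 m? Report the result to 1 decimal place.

46.9 knots

First find α: α = ln(V₂/V₁)/ln(z₂/z₁) = ln(34.3/24.8)/ln(10.0/2.0) = 0.32430/1.60944 = 0.2015
Extrapolate from 10.0 m to 47.2 m: V₃ = 34.3 × (47.2/10.0)^0.2015 = 34.3 × 1.3671 = 46.8914 knots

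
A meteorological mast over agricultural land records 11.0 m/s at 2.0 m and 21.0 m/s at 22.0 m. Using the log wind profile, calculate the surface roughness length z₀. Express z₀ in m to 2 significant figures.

Log law: V(z) ∝ ln(z/z₀). With r = V₁/V₂ = 11.0/21.0 = 0.52381,
r · ln(z₂/z₀) = ln(z₁/z₀) ⇒ ln z₀ = (ln z₁ − r·ln z₂)/(1 − r)
ln z₀ = (0.69315 − 0.52381×3.09104) / 0.47619 = -1.9445
z₀ = exp(-1.9445) = 0.1431 m

z₀ ≈ 0.14 m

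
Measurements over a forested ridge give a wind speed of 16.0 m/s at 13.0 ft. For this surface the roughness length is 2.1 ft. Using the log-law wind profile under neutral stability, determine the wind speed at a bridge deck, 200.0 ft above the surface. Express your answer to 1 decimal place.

40.0 m/s

Log law: V(z) ∝ ln(z/z₀), so V₂/V₁ = ln(z₂/z₀) / ln(z₁/z₀).
ln(200.0/2.1) = 4.5564, ln(13.0/2.1) = 1.8230
V₂ = 16.0 × 4.5564/1.8230 = 16.0 × 2.4994 = 39.9899 m/s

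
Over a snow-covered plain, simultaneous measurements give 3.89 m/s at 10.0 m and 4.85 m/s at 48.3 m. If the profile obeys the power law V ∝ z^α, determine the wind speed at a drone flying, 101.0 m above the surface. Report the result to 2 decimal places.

First find α: α = ln(V₂/V₁)/ln(z₂/z₁) = ln(4.85/3.89)/ln(48.3/10.0) = 0.22057/1.57485 = 0.1401
Extrapolate from 48.3 m to 101.0 m: V₃ = 4.85 × (101.0/48.3)^0.1401 = 4.85 × 1.1088 = 5.3779 m/s

5.38 m/s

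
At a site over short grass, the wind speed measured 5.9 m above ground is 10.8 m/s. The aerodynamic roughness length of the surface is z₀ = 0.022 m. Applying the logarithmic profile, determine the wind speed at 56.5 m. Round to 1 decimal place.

15.2 m/s

Log law: V(z) ∝ ln(z/z₀), so V₂/V₁ = ln(z₂/z₀) / ln(z₁/z₀).
ln(56.5/0.022) = 7.8510, ln(5.9/0.022) = 5.5917
V₂ = 10.8 × 7.8510/5.5917 = 10.8 × 1.4040 = 15.1637 m/s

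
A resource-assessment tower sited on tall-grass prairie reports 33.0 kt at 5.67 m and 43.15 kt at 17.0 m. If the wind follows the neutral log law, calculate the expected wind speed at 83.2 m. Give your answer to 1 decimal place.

57.8 kt

Log law: V ∝ ln(z/z₀). From the pair, with r = V₁/V₂ = 0.76477,
ln z₀ = (ln z₁ − r·ln z₂)/(1 − r) = (1.7352 − 0.76477×2.8332)/0.23523 = -1.8347 → z₀ = 0.1597 m
V₃ = V₁ · ln(z₃/z₀)/ln(z₁/z₀) = 33.0 × 6.2560/3.5699 = 57.8296 kt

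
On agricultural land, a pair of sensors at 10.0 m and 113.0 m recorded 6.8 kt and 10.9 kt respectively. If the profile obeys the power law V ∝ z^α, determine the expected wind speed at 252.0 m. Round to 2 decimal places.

First find α: α = ln(V₂/V₁)/ln(z₂/z₁) = ln(10.9/6.8)/ln(113.0/10.0) = 0.47184/2.42480 = 0.1946
Extrapolate from 113.0 m to 252.0 m: V₃ = 10.9 × (252.0/113.0)^0.1946 = 10.9 × 1.1689 = 12.7411 kt

12.74 kt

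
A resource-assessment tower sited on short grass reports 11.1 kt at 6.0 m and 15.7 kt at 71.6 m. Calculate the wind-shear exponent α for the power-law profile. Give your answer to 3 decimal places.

α ≈ 0.140

Power law: V₂/V₁ = (z₂/z₁)^α ⇒ α = ln(V₂/V₁) / ln(z₂/z₁)
α = ln(15.7/11.1) / ln(71.6/6.0) = ln(1.4144) / ln(11.9333)
  = 0.34672 / 2.47934 = 0.13984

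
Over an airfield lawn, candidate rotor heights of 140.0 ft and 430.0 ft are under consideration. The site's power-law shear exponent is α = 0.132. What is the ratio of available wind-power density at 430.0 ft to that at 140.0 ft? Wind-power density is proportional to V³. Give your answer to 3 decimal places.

1.560

Speed ratio: V_B/V_A = (z_B/z_A)^α = (430.0/140.0)^0.132 = (3.0714)^0.132 = 1.15966
Power-density ratio: P_B/P_A = (V_B/V_A)³ = (1.15966)³ = 1.55951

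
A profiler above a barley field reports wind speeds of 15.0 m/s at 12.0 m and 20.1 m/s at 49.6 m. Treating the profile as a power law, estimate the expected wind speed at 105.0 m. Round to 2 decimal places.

First find α: α = ln(V₂/V₁)/ln(z₂/z₁) = ln(20.1/15.0)/ln(49.6/12.0) = 0.29267/1.41908 = 0.2062
Extrapolate from 49.6 m to 105.0 m: V₃ = 20.1 × (105.0/49.6)^0.2062 = 20.1 × 1.1673 = 23.4622 m/s

23.46 m/s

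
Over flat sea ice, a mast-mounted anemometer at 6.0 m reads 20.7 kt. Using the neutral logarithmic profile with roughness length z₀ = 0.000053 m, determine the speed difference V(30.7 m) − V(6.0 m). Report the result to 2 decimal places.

2.90 kt

Log law: V₂ = V₁ · ln(z₂/z₀)/ln(z₁/z₀) = 20.7 × 13.2695/11.6370 = 23.6039 kt
ΔV = 23.6039 − 20.7 = 2.9039 kt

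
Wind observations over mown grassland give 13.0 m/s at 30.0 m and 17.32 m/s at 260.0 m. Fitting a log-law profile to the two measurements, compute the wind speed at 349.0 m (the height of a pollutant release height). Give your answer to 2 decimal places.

17.91 m/s

Log law: V ∝ ln(z/z₀). From the pair, with r = V₁/V₂ = 0.75058,
ln z₀ = (ln z₁ − r·ln z₂)/(1 − r) = (3.4012 − 0.75058×5.5607)/0.24942 = -3.0973 → z₀ = 0.04517 m
V₃ = V₁ · ln(z₃/z₀)/ln(z₁/z₀) = 13.0 × 8.9523/6.4984 = 17.9089 m/s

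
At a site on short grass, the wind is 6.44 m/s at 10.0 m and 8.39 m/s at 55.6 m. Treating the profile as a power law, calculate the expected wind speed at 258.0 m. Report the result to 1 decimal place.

First find α: α = ln(V₂/V₁)/ln(z₂/z₁) = ln(8.39/6.44)/ln(55.6/10.0) = 0.26451/1.71560 = 0.1542
Extrapolate from 55.6 m to 258.0 m: V₃ = 8.39 × (258.0/55.6)^0.1542 = 8.39 × 1.2670 = 10.6299 m/s

10.6 m/s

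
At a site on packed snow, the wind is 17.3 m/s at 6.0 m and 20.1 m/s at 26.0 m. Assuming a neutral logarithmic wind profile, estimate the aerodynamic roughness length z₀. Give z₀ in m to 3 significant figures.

Log law: V(z) ∝ ln(z/z₀). With r = V₁/V₂ = 17.3/20.1 = 0.86070,
r · ln(z₂/z₀) = ln(z₁/z₀) ⇒ ln z₀ = (ln z₁ − r·ln z₂)/(1 − r)
ln z₀ = (1.79176 − 0.86070×3.25810) / 0.13930 = -7.2681
z₀ = exp(-7.2681) = 0.0006974 m

z₀ ≈ 0.000697 m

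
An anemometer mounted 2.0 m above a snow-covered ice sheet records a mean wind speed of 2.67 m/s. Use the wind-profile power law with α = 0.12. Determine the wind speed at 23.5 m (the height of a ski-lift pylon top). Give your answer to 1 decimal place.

3.6 m/s

Power-law profile: V₂ = V₁ · (z₂/z₁)^α
V₂ = 2.67 × (23.5/2.0)^0.12 = 2.67 × (11.7500)^0.12
    = 2.67 × 1.3440 = 3.5885 m/s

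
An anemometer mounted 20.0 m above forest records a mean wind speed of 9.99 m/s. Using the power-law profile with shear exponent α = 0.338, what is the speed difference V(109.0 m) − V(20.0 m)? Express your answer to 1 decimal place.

7.7 m/s

Power law: V₂ = V₁ · (z₂/z₁)^α = 9.99 × (5.4500)^0.338 = 17.7202 m/s
ΔV = 17.7202 − 9.99 = 7.7302 m/s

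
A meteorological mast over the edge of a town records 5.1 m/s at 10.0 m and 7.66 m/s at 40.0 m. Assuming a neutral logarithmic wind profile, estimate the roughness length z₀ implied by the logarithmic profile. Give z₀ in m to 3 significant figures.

Log law: V(z) ∝ ln(z/z₀). With r = V₁/V₂ = 5.1/7.66 = 0.66580,
r · ln(z₂/z₀) = ln(z₁/z₀) ⇒ ln z₀ = (ln z₁ − r·ln z₂)/(1 − r)
ln z₀ = (2.30259 − 0.66580×3.68888) / 0.33420 = -0.4592
z₀ = exp(-0.4592) = 0.6318 m

z₀ ≈ 0.632 m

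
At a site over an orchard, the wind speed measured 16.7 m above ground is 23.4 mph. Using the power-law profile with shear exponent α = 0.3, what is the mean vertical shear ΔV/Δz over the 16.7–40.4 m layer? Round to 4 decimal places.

Power law: V₂ = V₁ · (z₂/z₁)^α = 23.4 × (2.4192)^0.3 = 30.5011 mph
ΔV/Δz = (30.5011 − 23.4)/(40.4 − 16.7) = 7.1011/23.7000 = 0.29962 mph/m

0.2996 mph/m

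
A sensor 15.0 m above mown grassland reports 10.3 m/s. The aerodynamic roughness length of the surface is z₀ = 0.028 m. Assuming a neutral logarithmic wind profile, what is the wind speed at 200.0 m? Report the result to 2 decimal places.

Log law: V(z) ∝ ln(z/z₀), so V₂/V₁ = ln(z₂/z₀) / ln(z₁/z₀).
ln(200.0/0.028) = 8.8739, ln(15.0/0.028) = 6.2836
V₂ = 10.3 × 8.8739/6.2836 = 10.3 × 1.4122 = 14.5459 m/s

14.55 m/s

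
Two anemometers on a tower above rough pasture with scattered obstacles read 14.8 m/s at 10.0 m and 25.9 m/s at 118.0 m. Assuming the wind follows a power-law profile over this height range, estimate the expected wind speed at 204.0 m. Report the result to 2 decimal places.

29.32 m/s

First find α: α = ln(V₂/V₁)/ln(z₂/z₁) = ln(25.9/14.8)/ln(118.0/10.0) = 0.55962/2.46810 = 0.2267
Extrapolate from 118.0 m to 204.0 m: V₃ = 25.9 × (204.0/118.0)^0.2267 = 25.9 × 1.1322 = 29.3229 m/s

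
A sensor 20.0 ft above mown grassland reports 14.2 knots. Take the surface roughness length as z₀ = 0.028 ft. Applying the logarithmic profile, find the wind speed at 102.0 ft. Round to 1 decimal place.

17.7 knots

Log law: V(z) ∝ ln(z/z₀), so V₂/V₁ = ln(z₂/z₀) / ln(z₁/z₀).
ln(102.0/0.028) = 8.2005, ln(20.0/0.028) = 6.5713
V₂ = 14.2 × 8.2005/6.5713 = 14.2 × 1.2479 = 17.7207 knots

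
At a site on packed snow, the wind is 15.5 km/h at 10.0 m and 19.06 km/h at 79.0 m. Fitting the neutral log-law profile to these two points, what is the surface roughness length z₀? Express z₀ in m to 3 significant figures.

Log law: V(z) ∝ ln(z/z₀). With r = V₁/V₂ = 15.5/19.06 = 0.81322,
r · ln(z₂/z₀) = ln(z₁/z₀) ⇒ ln z₀ = (ln z₁ − r·ln z₂)/(1 − r)
ln z₀ = (2.30259 − 0.81322×4.36945) / 0.18678 = -6.6964
z₀ = exp(-6.6964) = 0.001235 m

z₀ ≈ 0.00124 m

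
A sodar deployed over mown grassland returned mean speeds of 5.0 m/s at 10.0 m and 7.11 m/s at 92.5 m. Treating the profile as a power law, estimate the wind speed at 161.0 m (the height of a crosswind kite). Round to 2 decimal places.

First find α: α = ln(V₂/V₁)/ln(z₂/z₁) = ln(7.11/5.0)/ln(92.5/10.0) = 0.35206/2.22462 = 0.1583
Extrapolate from 92.5 m to 161.0 m: V₃ = 7.11 × (161.0/92.5)^0.1583 = 7.11 × 1.0917 = 7.7618 m/s

7.76 m/s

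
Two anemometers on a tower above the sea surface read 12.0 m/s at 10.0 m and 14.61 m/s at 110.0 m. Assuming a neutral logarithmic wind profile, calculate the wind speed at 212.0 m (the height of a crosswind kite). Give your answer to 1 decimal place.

Log law: V ∝ ln(z/z₀). From the pair, with r = V₁/V₂ = 0.82136,
ln z₀ = (ln z₁ − r·ln z₂)/(1 − r) = (2.3026 − 0.82136×4.7005)/0.17864 = -8.7222 → z₀ = 0.0001629 m
V₃ = V₁ · ln(z₃/z₀)/ln(z₁/z₀) = 12.0 × 14.0788/11.0248 = 15.3241 m/s

15.3 m/s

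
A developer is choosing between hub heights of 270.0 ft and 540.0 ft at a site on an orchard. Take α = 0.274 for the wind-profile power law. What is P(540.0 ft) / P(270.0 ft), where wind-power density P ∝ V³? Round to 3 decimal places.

1.768

Speed ratio: V_B/V_A = (z_B/z_A)^α = (540.0/270.0)^0.274 = (2.0000)^0.274 = 1.20916
Power-density ratio: P_B/P_A = (V_B/V_A)³ = (1.20916)³ = 1.76786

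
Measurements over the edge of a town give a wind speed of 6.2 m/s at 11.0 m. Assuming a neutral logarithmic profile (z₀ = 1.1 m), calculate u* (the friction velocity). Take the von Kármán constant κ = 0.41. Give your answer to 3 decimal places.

u* ≈ 1.104 m/s

Log law: V(z) = (u*/κ) · ln(z/z₀) ⇒ u* = κ · V / ln(z/z₀)
u* = 0.41 × 6.2 / ln(11.0/1.1) = 0.41 × 6.2 / 2.3026
   = 2.5420 / 2.3026 = 1.1040 m/s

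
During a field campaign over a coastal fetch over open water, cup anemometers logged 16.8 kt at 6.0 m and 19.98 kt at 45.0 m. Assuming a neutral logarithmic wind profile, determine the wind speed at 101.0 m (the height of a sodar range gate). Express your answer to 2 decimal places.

Log law: V ∝ ln(z/z₀). From the pair, with r = V₁/V₂ = 0.84084,
ln z₀ = (ln z₁ − r·ln z₂)/(1 − r) = (1.7918 − 0.84084×3.8067)/0.15916 = -8.8530 → z₀ = 0.0001430 m
V₃ = V₁ · ln(z₃/z₀)/ln(z₁/z₀) = 16.8 × 13.4681/10.6448 = 21.2559 kt

21.26 kt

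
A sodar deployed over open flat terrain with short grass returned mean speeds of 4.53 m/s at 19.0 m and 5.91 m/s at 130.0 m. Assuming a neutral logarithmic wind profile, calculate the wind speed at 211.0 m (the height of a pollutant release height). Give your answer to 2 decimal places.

6.26 m/s

Log law: V ∝ ln(z/z₀). From the pair, with r = V₁/V₂ = 0.76650,
ln z₀ = (ln z₁ − r·ln z₂)/(1 − r) = (2.9444 − 0.76650×4.8675)/0.23350 = -3.3683 → z₀ = 0.03445 m
V₃ = V₁ · ln(z₃/z₀)/ln(z₁/z₀) = 4.53 × 8.7202/6.3128 = 6.2575 m/s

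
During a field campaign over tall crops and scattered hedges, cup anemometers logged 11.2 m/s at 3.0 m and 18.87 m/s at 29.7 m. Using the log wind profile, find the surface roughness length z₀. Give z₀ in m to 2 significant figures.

Log law: V(z) ∝ ln(z/z₀). With r = V₁/V₂ = 11.2/18.87 = 0.59353,
r · ln(z₂/z₀) = ln(z₁/z₀) ⇒ ln z₀ = (ln z₁ − r·ln z₂)/(1 − r)
ln z₀ = (1.09861 − 0.59353×3.39115) / 0.40647 = -2.2490
z₀ = exp(-2.2490) = 0.1055 m

z₀ ≈ 0.11 m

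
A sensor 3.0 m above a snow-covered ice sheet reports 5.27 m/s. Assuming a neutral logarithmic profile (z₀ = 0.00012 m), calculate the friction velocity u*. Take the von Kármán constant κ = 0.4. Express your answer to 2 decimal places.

u* ≈ 0.21 m/s

Log law: V(z) = (u*/κ) · ln(z/z₀) ⇒ u* = κ · V / ln(z/z₀)
u* = 0.4 × 5.27 / ln(3.0/0.00012) = 0.4 × 5.27 / 10.1266
   = 2.1080 / 10.1266 = 0.2082 m/s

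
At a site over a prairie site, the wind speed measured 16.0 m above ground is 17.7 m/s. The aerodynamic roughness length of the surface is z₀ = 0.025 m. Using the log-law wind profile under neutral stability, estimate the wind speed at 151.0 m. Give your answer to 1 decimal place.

Log law: V(z) ∝ ln(z/z₀), so V₂/V₁ = ln(z₂/z₀) / ln(z₁/z₀).
ln(151.0/0.025) = 8.7062, ln(16.0/0.025) = 6.4615
V₂ = 17.7 × 8.7062/6.4615 = 17.7 × 1.3474 = 23.8489 m/s

23.8 m/s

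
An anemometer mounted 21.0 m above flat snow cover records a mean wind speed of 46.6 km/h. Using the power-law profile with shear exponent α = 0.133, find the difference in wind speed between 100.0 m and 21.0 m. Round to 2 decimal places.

10.75 km/h

Power law: V₂ = V₁ · (z₂/z₁)^α = 46.6 × (4.7619)^0.133 = 57.3496 km/h
ΔV = 57.3496 − 46.6 = 10.7496 km/h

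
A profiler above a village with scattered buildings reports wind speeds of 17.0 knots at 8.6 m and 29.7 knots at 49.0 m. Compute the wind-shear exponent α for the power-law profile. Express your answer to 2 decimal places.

Power law: V₂/V₁ = (z₂/z₁)^α ⇒ α = ln(V₂/V₁) / ln(z₂/z₁)
α = ln(29.7/17.0) / ln(49.0/8.6) = ln(1.7471) / ln(5.6977)
  = 0.55793 / 1.74006 = 0.32064

α ≈ 0.32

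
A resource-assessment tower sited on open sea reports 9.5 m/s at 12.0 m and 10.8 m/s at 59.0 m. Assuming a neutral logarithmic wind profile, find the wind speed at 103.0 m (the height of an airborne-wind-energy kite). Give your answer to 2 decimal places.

11.25 m/s

Log law: V ∝ ln(z/z₀). From the pair, with r = V₁/V₂ = 0.87963,
ln z₀ = (ln z₁ − r·ln z₂)/(1 − r) = (2.4849 − 0.87963×4.0775)/0.12037 = -9.1535 → z₀ = 0.0001058 m
V₃ = V₁ · ln(z₃/z₀)/ln(z₁/z₀) = 9.5 × 13.7883/11.6385 = 11.2548 m/s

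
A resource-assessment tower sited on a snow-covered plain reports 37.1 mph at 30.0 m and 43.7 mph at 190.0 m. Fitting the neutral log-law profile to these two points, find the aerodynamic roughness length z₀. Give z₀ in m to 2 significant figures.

z₀ ≈ 0.00094 m

Log law: V(z) ∝ ln(z/z₀). With r = V₁/V₂ = 37.1/43.7 = 0.84897,
r · ln(z₂/z₀) = ln(z₁/z₀) ⇒ ln z₀ = (ln z₁ − r·ln z₂)/(1 − r)
ln z₀ = (3.40120 − 0.84897×5.24702) / 0.15103 = -6.9746
z₀ = exp(-6.9746) = 0.0009354 m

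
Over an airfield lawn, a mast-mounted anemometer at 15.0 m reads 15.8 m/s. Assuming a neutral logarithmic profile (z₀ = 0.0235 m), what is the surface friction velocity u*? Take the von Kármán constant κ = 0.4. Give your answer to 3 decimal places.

u* ≈ 0.979 m/s

Log law: V(z) = (u*/κ) · ln(z/z₀) ⇒ u* = κ · V / ln(z/z₀)
u* = 0.4 × 15.8 / ln(15.0/0.0235) = 0.4 × 15.8 / 6.4588
   = 6.3200 / 6.4588 = 0.9785 m/s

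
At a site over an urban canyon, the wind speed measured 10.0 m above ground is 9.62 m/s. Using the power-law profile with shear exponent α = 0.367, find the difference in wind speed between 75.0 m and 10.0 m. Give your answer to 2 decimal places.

10.53 m/s

Power law: V₂ = V₁ · (z₂/z₁)^α = 9.62 × (7.5000)^0.367 = 20.1522 m/s
ΔV = 20.1522 − 9.62 = 10.5322 m/s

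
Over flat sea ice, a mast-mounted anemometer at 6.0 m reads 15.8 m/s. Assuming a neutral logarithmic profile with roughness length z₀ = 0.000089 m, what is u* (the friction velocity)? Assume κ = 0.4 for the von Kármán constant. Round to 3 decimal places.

Log law: V(z) = (u*/κ) · ln(z/z₀) ⇒ u* = κ · V / ln(z/z₀)
u* = 0.4 × 15.8 / ln(6.0/0.000089) = 0.4 × 15.8 / 11.1186
   = 6.3200 / 11.1186 = 0.5684 m/s

u* ≈ 0.568 m/s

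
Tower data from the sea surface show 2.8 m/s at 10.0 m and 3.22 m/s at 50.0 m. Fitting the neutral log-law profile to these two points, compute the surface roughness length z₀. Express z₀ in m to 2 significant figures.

z₀ ≈ 0.00022 m

Log law: V(z) ∝ ln(z/z₀). With r = V₁/V₂ = 2.8/3.22 = 0.86957,
r · ln(z₂/z₀) = ln(z₁/z₀) ⇒ ln z₀ = (ln z₁ − r·ln z₂)/(1 − r)
ln z₀ = (2.30259 − 0.86957×3.91202) / 0.13043 = -8.4270
z₀ = exp(-8.4270) = 0.0002189 m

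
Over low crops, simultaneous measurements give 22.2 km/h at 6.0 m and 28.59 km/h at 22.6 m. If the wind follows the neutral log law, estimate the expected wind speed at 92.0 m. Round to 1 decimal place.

Log law: V ∝ ln(z/z₀). From the pair, with r = V₁/V₂ = 0.77650,
ln z₀ = (ln z₁ − r·ln z₂)/(1 − r) = (1.7918 − 0.77650×3.1179)/0.22350 = -2.8157 → z₀ = 0.05987 m
V₃ = V₁ · ln(z₃/z₀)/ln(z₁/z₀) = 22.2 × 7.3375/4.6074 = 35.3541 km/h

35.4 km/h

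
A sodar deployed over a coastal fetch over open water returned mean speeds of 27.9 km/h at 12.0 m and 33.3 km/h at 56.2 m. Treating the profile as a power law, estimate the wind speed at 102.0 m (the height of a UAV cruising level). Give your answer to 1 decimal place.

35.7 km/h

First find α: α = ln(V₂/V₁)/ln(z₂/z₁) = ln(33.3/27.9)/ln(56.2/12.0) = 0.17693/1.54401 = 0.1146
Extrapolate from 56.2 m to 102.0 m: V₃ = 33.3 × (102.0/56.2)^0.1146 = 33.3 × 1.0707 = 35.6540 km/h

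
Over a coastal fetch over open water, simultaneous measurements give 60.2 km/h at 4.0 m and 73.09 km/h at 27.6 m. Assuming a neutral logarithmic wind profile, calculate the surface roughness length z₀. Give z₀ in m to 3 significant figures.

z₀ ≈ 0.000483 m

Log law: V(z) ∝ ln(z/z₀). With r = V₁/V₂ = 60.2/73.09 = 0.82364,
r · ln(z₂/z₀) = ln(z₁/z₀) ⇒ ln z₀ = (ln z₁ − r·ln z₂)/(1 − r)
ln z₀ = (1.38629 − 0.82364×3.31782) / 0.17636 = -7.6345
z₀ = exp(-7.6345) = 0.0004835 m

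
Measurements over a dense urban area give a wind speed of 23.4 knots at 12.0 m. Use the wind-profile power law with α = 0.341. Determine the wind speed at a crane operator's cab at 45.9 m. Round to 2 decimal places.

Power-law profile: V₂ = V₁ · (z₂/z₁)^α
V₂ = 23.4 × (45.9/12.0)^0.341 = 23.4 × (3.8250)^0.341
    = 23.4 × 1.5801 = 36.9737 knots

36.97 knots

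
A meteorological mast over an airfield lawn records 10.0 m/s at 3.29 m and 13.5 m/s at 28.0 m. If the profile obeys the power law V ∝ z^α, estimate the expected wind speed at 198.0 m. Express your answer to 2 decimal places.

First find α: α = ln(V₂/V₁)/ln(z₂/z₁) = ln(13.5/10.0)/ln(28.0/3.29) = 0.30010/2.14132 = 0.1401
Extrapolate from 28.0 m to 198.0 m: V₃ = 13.5 × (198.0/28.0)^0.1401 = 13.5 × 1.3154 = 17.7579 m/s

17.76 m/s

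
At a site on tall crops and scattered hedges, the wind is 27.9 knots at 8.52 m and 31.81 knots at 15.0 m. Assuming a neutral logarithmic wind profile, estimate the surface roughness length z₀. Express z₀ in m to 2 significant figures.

Log law: V(z) ∝ ln(z/z₀). With r = V₁/V₂ = 27.9/31.81 = 0.87708,
r · ln(z₂/z₀) = ln(z₁/z₀) ⇒ ln z₀ = (ln z₁ − r·ln z₂)/(1 − r)
ln z₀ = (2.14242 − 0.87708×2.70805) / 0.12292 = -1.8937
z₀ = exp(-1.8937) = 0.1505 m

z₀ ≈ 0.15 m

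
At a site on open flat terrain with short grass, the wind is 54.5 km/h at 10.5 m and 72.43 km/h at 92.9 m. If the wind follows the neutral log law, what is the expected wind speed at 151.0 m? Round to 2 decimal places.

76.42 km/h

Log law: V ∝ ln(z/z₀). From the pair, with r = V₁/V₂ = 0.75245,
ln z₀ = (ln z₁ − r·ln z₂)/(1 − r) = (2.3514 − 0.75245×4.5315)/0.24755 = -4.2754 → z₀ = 0.01391 m
V₃ = V₁ · ln(z₃/z₀)/ln(z₁/z₀) = 54.5 × 9.2927/6.6268 = 76.4250 km/h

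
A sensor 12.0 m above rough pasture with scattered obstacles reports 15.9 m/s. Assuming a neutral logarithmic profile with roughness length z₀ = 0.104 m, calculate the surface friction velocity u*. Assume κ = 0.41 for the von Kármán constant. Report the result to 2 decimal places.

Log law: V(z) = (u*/κ) · ln(z/z₀) ⇒ u* = κ · V / ln(z/z₀)
u* = 0.41 × 15.9 / ln(12.0/0.104) = 0.41 × 15.9 / 4.7483
   = 6.5190 / 4.7483 = 1.3729 m/s

u* ≈ 1.37 m/s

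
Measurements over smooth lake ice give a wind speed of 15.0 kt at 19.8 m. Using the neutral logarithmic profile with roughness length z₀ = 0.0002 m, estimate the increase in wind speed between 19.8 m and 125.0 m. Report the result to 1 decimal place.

2.4 kt

Log law: V₂ = V₁ · ln(z₂/z₀)/ln(z₁/z₀) = 15.0 × 13.3455/11.5029 = 17.4028 kt
ΔV = 17.4028 − 15.0 = 2.4028 kt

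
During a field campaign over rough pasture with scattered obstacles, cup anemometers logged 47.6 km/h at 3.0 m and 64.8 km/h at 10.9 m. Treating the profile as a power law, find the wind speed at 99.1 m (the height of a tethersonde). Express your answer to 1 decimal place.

First find α: α = ln(V₂/V₁)/ln(z₂/z₁) = ln(64.8/47.6)/ln(10.9/3.0) = 0.30847/1.29015 = 0.2391
Extrapolate from 10.9 m to 99.1 m: V₃ = 64.8 × (99.1/10.9)^0.2391 = 64.8 × 1.6952 = 109.8464 km/h

109.8 km/h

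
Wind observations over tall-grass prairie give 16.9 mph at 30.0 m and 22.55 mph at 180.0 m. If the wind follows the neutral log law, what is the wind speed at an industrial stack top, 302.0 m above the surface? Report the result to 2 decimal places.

Log law: V ∝ ln(z/z₀). From the pair, with r = V₁/V₂ = 0.74945,
ln z₀ = (ln z₁ − r·ln z₂)/(1 − r) = (3.4012 − 0.74945×5.1930)/0.25055 = -1.9582 → z₀ = 0.1411 m
V₃ = V₁ · ln(z₃/z₀)/ln(z₁/z₀) = 16.9 × 7.6687/5.3594 = 24.1818 mph

24.18 mph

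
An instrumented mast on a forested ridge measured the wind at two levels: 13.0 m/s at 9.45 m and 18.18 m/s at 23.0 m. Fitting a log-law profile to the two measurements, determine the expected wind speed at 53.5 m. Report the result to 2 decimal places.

23.10 m/s

Log law: V ∝ ln(z/z₀). From the pair, with r = V₁/V₂ = 0.71507,
ln z₀ = (ln z₁ − r·ln z₂)/(1 − r) = (2.2460 − 0.71507×3.1355)/0.28493 = 0.0137 → z₀ = 1.014 m
V₃ = V₁ · ln(z₃/z₀)/ln(z₁/z₀) = 13.0 × 3.9660/2.2323 = 23.0962 m/s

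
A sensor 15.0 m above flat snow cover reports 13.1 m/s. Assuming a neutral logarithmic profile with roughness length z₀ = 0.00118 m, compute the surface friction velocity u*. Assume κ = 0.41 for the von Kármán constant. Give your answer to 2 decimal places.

u* ≈ 0.57 m/s

Log law: V(z) = (u*/κ) · ln(z/z₀) ⇒ u* = κ · V / ln(z/z₀)
u* = 0.41 × 13.1 / ln(15.0/0.00118) = 0.41 × 13.1 / 9.4503
   = 5.3710 / 9.4503 = 0.5683 m/s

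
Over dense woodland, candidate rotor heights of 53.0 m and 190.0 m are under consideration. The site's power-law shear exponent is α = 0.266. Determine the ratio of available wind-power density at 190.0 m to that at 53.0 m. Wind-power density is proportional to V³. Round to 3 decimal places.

Speed ratio: V_B/V_A = (z_B/z_A)^α = (190.0/53.0)^0.266 = (3.5849)^0.266 = 1.40440
Power-density ratio: P_B/P_A = (V_B/V_A)³ = (1.40440)³ = 2.76996

2.770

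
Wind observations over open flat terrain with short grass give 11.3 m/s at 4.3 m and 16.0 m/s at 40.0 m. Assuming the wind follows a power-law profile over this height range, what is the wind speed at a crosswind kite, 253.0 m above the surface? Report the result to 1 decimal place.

21.3 m/s

First find α: α = ln(V₂/V₁)/ln(z₂/z₁) = ln(16.0/11.3)/ln(40.0/4.3) = 0.34779/2.23026 = 0.1559
Extrapolate from 40.0 m to 253.0 m: V₃ = 16.0 × (253.0/40.0)^0.1559 = 16.0 × 1.3333 = 21.3323 m/s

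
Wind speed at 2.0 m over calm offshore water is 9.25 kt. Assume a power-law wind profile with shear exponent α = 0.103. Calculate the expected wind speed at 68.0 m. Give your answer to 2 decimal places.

Power-law profile: V₂ = V₁ · (z₂/z₁)^α
V₂ = 9.25 × (68.0/2.0)^0.103 = 9.25 × (34.0000)^0.103
    = 9.25 × 1.4379 = 13.3010 kt

13.30 kt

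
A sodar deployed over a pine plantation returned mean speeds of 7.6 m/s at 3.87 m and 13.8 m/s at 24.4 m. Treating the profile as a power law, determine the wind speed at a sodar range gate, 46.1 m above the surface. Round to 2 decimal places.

First find α: α = ln(V₂/V₁)/ln(z₂/z₁) = ln(13.8/7.6)/ln(24.4/3.87) = 0.59652/1.84133 = 0.3240
Extrapolate from 24.4 m to 46.1 m: V₃ = 13.8 × (46.1/24.4)^0.3240 = 13.8 × 1.2289 = 16.9587 m/s

16.96 m/s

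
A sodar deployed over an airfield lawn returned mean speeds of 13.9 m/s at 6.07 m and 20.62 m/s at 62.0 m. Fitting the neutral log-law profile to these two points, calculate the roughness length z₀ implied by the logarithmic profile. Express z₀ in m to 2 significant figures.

z₀ ≈ 0.050 m

Log law: V(z) ∝ ln(z/z₀). With r = V₁/V₂ = 13.9/20.62 = 0.67410,
r · ln(z₂/z₀) = ln(z₁/z₀) ⇒ ln z₀ = (ln z₁ − r·ln z₂)/(1 − r)
ln z₀ = (1.80336 − 0.67410×4.12713) / 0.32590 = -3.0033
z₀ = exp(-3.0033) = 0.04962 m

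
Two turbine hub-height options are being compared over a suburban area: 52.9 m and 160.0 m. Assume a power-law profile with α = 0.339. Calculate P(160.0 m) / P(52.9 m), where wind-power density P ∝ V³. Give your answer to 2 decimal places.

Speed ratio: V_B/V_A = (z_B/z_A)^α = (160.0/52.9)^0.339 = (3.0246)^0.339 = 1.45528
Power-density ratio: P_B/P_A = (V_B/V_A)³ = (1.45528)³ = 3.08202

3.08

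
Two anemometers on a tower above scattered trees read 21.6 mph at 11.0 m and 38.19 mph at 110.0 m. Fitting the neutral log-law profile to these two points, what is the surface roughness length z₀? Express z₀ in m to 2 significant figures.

z₀ ≈ 0.55 m

Log law: V(z) ∝ ln(z/z₀). With r = V₁/V₂ = 21.6/38.19 = 0.56559,
r · ln(z₂/z₀) = ln(z₁/z₀) ⇒ ln z₀ = (ln z₁ − r·ln z₂)/(1 − r)
ln z₀ = (2.39790 − 0.56559×4.70048) / 0.43441 = -0.6000
z₀ = exp(-0.6000) = 0.5488 m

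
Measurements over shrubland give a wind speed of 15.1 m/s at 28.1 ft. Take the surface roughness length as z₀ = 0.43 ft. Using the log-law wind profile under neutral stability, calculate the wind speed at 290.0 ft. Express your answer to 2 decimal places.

Log law: V(z) ∝ ln(z/z₀), so V₂/V₁ = ln(z₂/z₀) / ln(z₁/z₀).
ln(290.0/0.43) = 6.5139, ln(28.1/0.43) = 4.1797
V₂ = 15.1 × 6.5139/4.1797 = 15.1 × 1.5584 = 23.5324 m/s

23.53 m/s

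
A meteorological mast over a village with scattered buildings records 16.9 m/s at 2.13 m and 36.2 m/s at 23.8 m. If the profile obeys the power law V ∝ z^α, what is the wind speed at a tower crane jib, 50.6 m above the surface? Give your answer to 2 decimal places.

First find α: α = ln(V₂/V₁)/ln(z₂/z₁) = ln(36.2/16.9)/ln(23.8/2.13) = 0.76175/2.41356 = 0.3156
Extrapolate from 23.8 m to 50.6 m: V₃ = 36.2 × (50.6/23.8)^0.3156 = 36.2 × 1.2688 = 45.9298 m/s

45.93 m/s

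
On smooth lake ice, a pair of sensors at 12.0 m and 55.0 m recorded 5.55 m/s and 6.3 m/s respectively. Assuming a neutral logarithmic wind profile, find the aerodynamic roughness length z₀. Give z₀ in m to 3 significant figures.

Log law: V(z) ∝ ln(z/z₀). With r = V₁/V₂ = 5.55/6.3 = 0.88095,
r · ln(z₂/z₀) = ln(z₁/z₀) ⇒ ln z₀ = (ln z₁ − r·ln z₂)/(1 − r)
ln z₀ = (2.48491 − 0.88095×4.00733) / 0.11905 = -8.7810
z₀ = exp(-8.7810) = 0.0001536 m

z₀ ≈ 0.000154 m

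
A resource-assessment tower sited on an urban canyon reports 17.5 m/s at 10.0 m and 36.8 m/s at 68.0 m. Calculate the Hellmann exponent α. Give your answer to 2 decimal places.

Power law: V₂/V₁ = (z₂/z₁)^α ⇒ α = ln(V₂/V₁) / ln(z₂/z₁)
α = ln(36.8/17.5) / ln(68.0/10.0) = ln(2.1029) / ln(6.8000)
  = 0.74330 / 1.91692 = 0.38776

α ≈ 0.39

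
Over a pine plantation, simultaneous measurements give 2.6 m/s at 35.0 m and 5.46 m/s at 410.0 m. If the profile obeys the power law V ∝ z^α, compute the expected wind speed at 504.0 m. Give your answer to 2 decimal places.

5.81 m/s

First find α: α = ln(V₂/V₁)/ln(z₂/z₁) = ln(5.46/2.6)/ln(410.0/35.0) = 0.74194/2.46081 = 0.3015
Extrapolate from 410.0 m to 504.0 m: V₃ = 5.46 × (504.0/410.0)^0.3015 = 5.46 × 1.0642 = 5.8106 m/s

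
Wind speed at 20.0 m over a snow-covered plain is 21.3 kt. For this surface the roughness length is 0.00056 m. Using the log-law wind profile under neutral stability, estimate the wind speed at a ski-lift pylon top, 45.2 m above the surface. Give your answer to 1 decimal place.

Log law: V(z) ∝ ln(z/z₀), so V₂/V₁ = ln(z₂/z₀) / ln(z₁/z₀).
ln(45.2/0.00056) = 11.2987, ln(20.0/0.00056) = 10.4833
V₂ = 21.3 × 11.2987/10.4833 = 21.3 × 1.0778 = 22.9567 kt

23.0 kt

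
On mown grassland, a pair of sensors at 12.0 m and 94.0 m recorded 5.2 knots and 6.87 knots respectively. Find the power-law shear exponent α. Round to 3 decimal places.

α ≈ 0.135

Power law: V₂/V₁ = (z₂/z₁)^α ⇒ α = ln(V₂/V₁) / ln(z₂/z₁)
α = ln(6.87/5.2) / ln(94.0/12.0) = ln(1.3212) / ln(7.8333)
  = 0.27851 / 2.05839 = 0.13530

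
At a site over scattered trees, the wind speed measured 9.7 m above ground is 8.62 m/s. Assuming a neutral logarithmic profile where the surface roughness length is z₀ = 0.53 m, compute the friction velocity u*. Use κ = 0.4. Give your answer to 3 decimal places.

Log law: V(z) = (u*/κ) · ln(z/z₀) ⇒ u* = κ · V / ln(z/z₀)
u* = 0.4 × 8.62 / ln(9.7/0.53) = 0.4 × 8.62 / 2.9070
   = 3.4480 / 2.9070 = 1.1861 m/s

u* ≈ 1.186 m/s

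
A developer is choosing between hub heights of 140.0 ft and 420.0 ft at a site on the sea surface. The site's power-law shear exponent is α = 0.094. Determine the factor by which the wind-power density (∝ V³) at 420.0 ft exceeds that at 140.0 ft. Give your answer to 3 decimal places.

Speed ratio: V_B/V_A = (z_B/z_A)^α = (420.0/140.0)^0.094 = (3.0000)^0.094 = 1.10879
Power-density ratio: P_B/P_A = (V_B/V_A)³ = (1.10879)³ = 1.36316

1.363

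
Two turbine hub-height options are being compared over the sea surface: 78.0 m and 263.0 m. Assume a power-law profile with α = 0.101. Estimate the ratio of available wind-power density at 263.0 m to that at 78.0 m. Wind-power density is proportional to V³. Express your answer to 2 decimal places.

Speed ratio: V_B/V_A = (z_B/z_A)^α = (263.0/78.0)^0.101 = (3.3718)^0.101 = 1.13061
Power-density ratio: P_B/P_A = (V_B/V_A)³ = (1.13061)³ = 1.44525

1.45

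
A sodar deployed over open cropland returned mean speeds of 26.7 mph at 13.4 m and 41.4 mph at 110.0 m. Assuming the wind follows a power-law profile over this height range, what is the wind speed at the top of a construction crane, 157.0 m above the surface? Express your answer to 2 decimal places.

First find α: α = ln(V₂/V₁)/ln(z₂/z₁) = ln(41.4/26.7)/ln(110.0/13.4) = 0.43862/2.10523 = 0.2083
Extrapolate from 110.0 m to 157.0 m: V₃ = 41.4 × (157.0/110.0)^0.2083 = 41.4 × 1.0769 = 44.5853 mph

44.59 mph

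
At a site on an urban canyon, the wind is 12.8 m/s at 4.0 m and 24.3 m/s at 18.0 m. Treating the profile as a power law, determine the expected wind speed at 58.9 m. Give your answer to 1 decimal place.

First find α: α = ln(V₂/V₁)/ln(z₂/z₁) = ln(24.3/12.8)/ln(18.0/4.0) = 0.64103/1.50408 = 0.4262
Extrapolate from 18.0 m to 58.9 m: V₃ = 24.3 × (58.9/18.0)^0.4262 = 24.3 × 1.6574 = 40.2745 m/s

40.3 m/s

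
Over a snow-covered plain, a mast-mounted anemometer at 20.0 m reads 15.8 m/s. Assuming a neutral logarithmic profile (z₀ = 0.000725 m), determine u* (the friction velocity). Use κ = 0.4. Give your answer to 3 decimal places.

Log law: V(z) = (u*/κ) · ln(z/z₀) ⇒ u* = κ · V / ln(z/z₀)
u* = 0.4 × 15.8 / ln(20.0/0.000725) = 0.4 × 15.8 / 10.2251
   = 6.3200 / 10.2251 = 0.6181 m/s

u* ≈ 0.618 m/s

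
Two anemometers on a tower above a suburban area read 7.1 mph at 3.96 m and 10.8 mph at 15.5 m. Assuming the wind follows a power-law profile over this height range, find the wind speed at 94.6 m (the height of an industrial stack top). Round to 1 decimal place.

First find α: α = ln(V₂/V₁)/ln(z₂/z₁) = ln(10.8/7.1)/ln(15.5/3.96) = 0.41945/1.36460 = 0.3074
Extrapolate from 15.5 m to 94.6 m: V₃ = 10.8 × (94.6/15.5)^0.3074 = 10.8 × 1.7437 = 18.8317 mph

18.8 mph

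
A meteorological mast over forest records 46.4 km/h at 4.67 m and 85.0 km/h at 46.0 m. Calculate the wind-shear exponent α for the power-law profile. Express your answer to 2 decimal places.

Power law: V₂/V₁ = (z₂/z₁)^α ⇒ α = ln(V₂/V₁) / ln(z₂/z₁)
α = ln(85.0/46.4) / ln(46.0/4.67) = ln(1.8319) / ln(9.8501)
  = 0.60535 / 2.28748 = 0.26464

α ≈ 0.26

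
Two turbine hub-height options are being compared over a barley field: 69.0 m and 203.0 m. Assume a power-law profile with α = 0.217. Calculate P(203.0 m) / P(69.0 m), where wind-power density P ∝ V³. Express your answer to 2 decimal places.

Speed ratio: V_B/V_A = (z_B/z_A)^α = (203.0/69.0)^0.217 = (2.9420)^0.217 = 1.26385
Power-density ratio: P_B/P_A = (V_B/V_A)³ = (1.26385)³ = 2.01878

2.02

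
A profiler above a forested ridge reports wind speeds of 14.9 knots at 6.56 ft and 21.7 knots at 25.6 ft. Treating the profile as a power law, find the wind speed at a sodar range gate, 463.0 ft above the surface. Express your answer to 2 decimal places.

First find α: α = ln(V₂/V₁)/ln(z₂/z₁) = ln(21.7/14.9)/ln(25.6/6.56) = 0.37595/1.36160 = 0.2761
Extrapolate from 25.6 ft to 463.0 ft: V₃ = 21.7 × (463.0/25.6)^0.2761 = 21.7 × 2.2241 = 48.2640 knots

48.26 knots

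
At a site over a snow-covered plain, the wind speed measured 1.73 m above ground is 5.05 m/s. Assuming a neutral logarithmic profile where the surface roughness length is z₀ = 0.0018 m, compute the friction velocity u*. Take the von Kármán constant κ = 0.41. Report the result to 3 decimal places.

Log law: V(z) = (u*/κ) · ln(z/z₀) ⇒ u* = κ · V / ln(z/z₀)
u* = 0.41 × 5.05 / ln(1.73/0.0018) = 0.41 × 5.05 / 6.8681
   = 2.0705 / 6.8681 = 0.3015 m/s

u* ≈ 0.301 m/s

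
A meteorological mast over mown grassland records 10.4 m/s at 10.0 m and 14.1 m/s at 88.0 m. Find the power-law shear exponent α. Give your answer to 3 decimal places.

Power law: V₂/V₁ = (z₂/z₁)^α ⇒ α = ln(V₂/V₁) / ln(z₂/z₁)
α = ln(14.1/10.4) / ln(88.0/10.0) = ln(1.3558) / ln(8.8000)
  = 0.30437 / 2.17475 = 0.13996

α ≈ 0.140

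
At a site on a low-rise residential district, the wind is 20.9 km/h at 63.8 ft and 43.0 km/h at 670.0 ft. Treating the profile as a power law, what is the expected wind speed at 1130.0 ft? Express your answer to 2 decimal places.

50.48 km/h

First find α: α = ln(V₂/V₁)/ln(z₂/z₁) = ln(43.0/20.9)/ln(670.0/63.8) = 0.72145/2.35152 = 0.3068
Extrapolate from 670.0 ft to 1130.0 ft: V₃ = 43.0 × (1130.0/670.0)^0.3068 = 43.0 × 1.1739 = 50.4793 km/h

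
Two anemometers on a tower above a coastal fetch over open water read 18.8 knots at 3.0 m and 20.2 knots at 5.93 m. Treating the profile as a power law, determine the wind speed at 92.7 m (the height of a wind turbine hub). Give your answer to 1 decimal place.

First find α: α = ln(V₂/V₁)/ln(z₂/z₁) = ln(20.2/18.8)/ln(5.93/3.0) = 0.07183/0.68141 = 0.1054
Extrapolate from 5.93 m to 92.7 m: V₃ = 20.2 × (92.7/5.93)^0.1054 = 20.2 × 1.3362 = 26.9905 knots

27.0 knots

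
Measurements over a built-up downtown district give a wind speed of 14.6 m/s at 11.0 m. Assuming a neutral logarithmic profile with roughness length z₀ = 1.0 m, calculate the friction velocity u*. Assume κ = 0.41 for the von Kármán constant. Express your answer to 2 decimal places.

u* ≈ 2.50 m/s

Log law: V(z) = (u*/κ) · ln(z/z₀) ⇒ u* = κ · V / ln(z/z₀)
u* = 0.41 × 14.6 / ln(11.0/1.0) = 0.41 × 14.6 / 2.3979
   = 5.9860 / 2.3979 = 2.4964 m/s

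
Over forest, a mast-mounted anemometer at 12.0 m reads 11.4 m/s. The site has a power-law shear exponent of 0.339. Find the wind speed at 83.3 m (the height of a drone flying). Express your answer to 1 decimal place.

Power-law profile: V₂ = V₁ · (z₂/z₁)^α
V₂ = 11.4 × (83.3/12.0)^0.339 = 11.4 × (6.9417)^0.339
    = 11.4 × 1.9287 = 21.9868 m/s

22.0 m/s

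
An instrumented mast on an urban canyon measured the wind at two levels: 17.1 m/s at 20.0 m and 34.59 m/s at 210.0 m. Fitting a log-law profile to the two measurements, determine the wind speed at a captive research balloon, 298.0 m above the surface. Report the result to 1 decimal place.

Log law: V ∝ ln(z/z₀). From the pair, with r = V₁/V₂ = 0.49436,
ln z₀ = (ln z₁ − r·ln z₂)/(1 − r) = (2.9957 − 0.49436×5.3471)/0.50564 = 0.6968 → z₀ = 2.007 m
V₃ = V₁ · ln(z₃/z₀)/ln(z₁/z₀) = 17.1 × 5.0003/2.2989 = 37.1933 m/s

37.2 m/s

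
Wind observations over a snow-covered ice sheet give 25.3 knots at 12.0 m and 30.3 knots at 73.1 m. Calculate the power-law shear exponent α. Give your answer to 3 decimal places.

α ≈ 0.100

Power law: V₂/V₁ = (z₂/z₁)^α ⇒ α = ln(V₂/V₁) / ln(z₂/z₁)
α = ln(30.3/25.3) / ln(73.1/12.0) = ln(1.1976) / ln(6.0917)
  = 0.18034 / 1.80692 = 0.09981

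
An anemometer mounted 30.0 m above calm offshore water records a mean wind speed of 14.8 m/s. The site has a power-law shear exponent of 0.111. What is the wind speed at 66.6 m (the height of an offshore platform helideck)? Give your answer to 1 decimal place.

16.2 m/s

Power-law profile: V₂ = V₁ · (z₂/z₁)^α
V₂ = 14.8 × (66.6/30.0)^0.111 = 14.8 × (2.2200)^0.111
    = 14.8 × 1.0926 = 16.1699 m/s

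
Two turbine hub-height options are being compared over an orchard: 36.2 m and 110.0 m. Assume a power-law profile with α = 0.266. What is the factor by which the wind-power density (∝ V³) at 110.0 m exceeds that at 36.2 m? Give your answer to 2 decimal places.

Speed ratio: V_B/V_A = (z_B/z_A)^α = (110.0/36.2)^0.266 = (3.0387)^0.266 = 1.34398
Power-density ratio: P_B/P_A = (V_B/V_A)³ = (1.34398)³ = 2.42763

2.43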